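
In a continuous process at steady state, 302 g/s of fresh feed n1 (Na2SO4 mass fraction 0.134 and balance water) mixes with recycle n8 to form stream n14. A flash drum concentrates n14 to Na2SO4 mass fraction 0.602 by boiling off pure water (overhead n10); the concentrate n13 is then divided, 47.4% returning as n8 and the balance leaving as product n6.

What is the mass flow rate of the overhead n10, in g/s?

234.8 g/s

Overall Na2SO4 balance (none leaves overhead): Na2SO4 in fresh feed = Na2SO4 in product, i.e. 302×0.134 = (1−0.474)·n13·0.602.
n13 = 40.468/(0.602×0.526) = 127.8 g/s.
Recycle n8 = 0.474×127.8 = 60.577 g/s.
Combined feed n14 = 302 + 60.577 = 362.58 g/s.
Overhead n10 = n14 − n13 = 362.58 − 127.8 = 234.78 g/s.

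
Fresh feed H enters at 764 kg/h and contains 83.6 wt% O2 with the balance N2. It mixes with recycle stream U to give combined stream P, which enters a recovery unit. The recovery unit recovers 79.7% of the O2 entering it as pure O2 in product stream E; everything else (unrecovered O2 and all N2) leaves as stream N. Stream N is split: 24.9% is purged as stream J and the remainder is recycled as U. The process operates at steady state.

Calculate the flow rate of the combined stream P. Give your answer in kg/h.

1257 kg/h

N2 enters only via H and leaves only via the purge: 764×0.164 = 0.249×(N2 in N), and the recovery unit passes all N2, so N2 in P = N2 in N = 503.2 kg/h.
O2 in P: m_A = 764×0.836 + (1−0.249)·(1−0.797)·m_A, so m_A = 638.7/0.8475 = 753.59 kg/h.
P = 753.59 + 503.2 = 1256.8 kg/h.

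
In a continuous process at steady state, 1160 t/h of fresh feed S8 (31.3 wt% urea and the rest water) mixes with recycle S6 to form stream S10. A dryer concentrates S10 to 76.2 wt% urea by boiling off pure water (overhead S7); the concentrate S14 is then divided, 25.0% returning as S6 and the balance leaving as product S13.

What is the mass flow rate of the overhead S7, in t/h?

683.5 t/h

Overall urea balance (none leaves overhead): urea in fresh feed = urea in product, i.e. 1160×0.313 = (1−0.250)·S14·0.762.
S14 = 363.08/(0.762×0.750) = 635.31 t/h.
Recycle S6 = 0.250×635.31 = 158.83 t/h.
Combined feed S10 = 1160 + 158.83 = 1318.8 t/h.
Overhead S7 = S10 − S14 = 1318.8 − 635.31 = 683.52 t/h.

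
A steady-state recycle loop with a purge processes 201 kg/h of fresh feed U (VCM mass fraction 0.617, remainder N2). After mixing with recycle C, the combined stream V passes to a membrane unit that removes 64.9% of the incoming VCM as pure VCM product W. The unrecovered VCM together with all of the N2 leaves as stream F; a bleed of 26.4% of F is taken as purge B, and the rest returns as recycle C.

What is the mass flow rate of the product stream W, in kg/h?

108.5 kg/h

VCM in V: m_A = 201×0.617 + (1−0.264)·(1−0.649)·m_A, so m_A = 124.02/0.7417 = 167.21 kg/h.
Product W = 0.649×167.21 = 108.52 kg/h.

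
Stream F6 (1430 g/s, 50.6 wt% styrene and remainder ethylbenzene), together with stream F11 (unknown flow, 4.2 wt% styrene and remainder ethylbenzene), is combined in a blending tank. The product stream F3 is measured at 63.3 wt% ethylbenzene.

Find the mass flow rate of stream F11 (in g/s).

Let F11 be the unknown flow. Total out = 1430 + F11.
ethylbenzene balance: 706.42 + 0.958·F11 = 0.633·(1430 + F11)
(0.958 − 0.633)·F11 = 0.633×1430 − 706.42 = 198.77
F11 = 198.77 / 0.325 = 611.6 g/s

611.6 g/s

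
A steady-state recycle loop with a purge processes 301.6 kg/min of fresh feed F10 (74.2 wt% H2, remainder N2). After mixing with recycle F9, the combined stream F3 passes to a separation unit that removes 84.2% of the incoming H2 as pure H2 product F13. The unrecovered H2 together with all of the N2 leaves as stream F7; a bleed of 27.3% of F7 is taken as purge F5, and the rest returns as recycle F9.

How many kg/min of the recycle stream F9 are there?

236.3 kg/min

N2 enters only via F10 and leaves only via the purge: 301.6×0.258 = 0.273×(N2 in F7), and the separation unit passes all N2, so N2 in F3 = N2 in F7 = 285.03 kg/min.
H2 in F3: m_A = 301.6×0.742 + (1−0.273)·(1−0.842)·m_A, so m_A = 223.79/0.8851 = 252.83 kg/min.
F7 = (1−0.842)×252.83 + 285.03 = 324.98 kg/min.
Recycle F9 = (1−0.273)×324.98 = 236.26 kg/min.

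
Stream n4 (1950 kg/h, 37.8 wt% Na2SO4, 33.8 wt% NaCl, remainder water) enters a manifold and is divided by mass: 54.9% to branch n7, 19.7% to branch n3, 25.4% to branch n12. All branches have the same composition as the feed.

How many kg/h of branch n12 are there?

495.3 kg/h

Branch n12 flow = 0.254×1950 = 495.3 kg/h.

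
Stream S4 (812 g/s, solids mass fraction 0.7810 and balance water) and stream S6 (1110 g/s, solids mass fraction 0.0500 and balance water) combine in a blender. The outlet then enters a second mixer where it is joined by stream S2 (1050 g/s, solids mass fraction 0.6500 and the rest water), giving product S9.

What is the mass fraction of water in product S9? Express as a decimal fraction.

0.5383

Overall, product flow = 2972 g/s.
water in = 812×0.219 + 1110×0.950 + 1050×0.350 = 1599.8 g/s.
water fraction in S9 = 0.5383.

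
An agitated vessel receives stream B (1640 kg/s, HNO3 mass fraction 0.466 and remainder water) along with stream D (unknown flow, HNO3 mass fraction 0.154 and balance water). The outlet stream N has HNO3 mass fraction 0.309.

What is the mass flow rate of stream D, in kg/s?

1661 kg/s

Let D be the unknown flow. Total out = 1640 + D.
HNO3 balance: 764.24 + 0.154·D = 0.309·(1640 + D)
(0.154 − 0.309)·D = 0.309×1640 − 764.24 = -257.48
D = -257.48 / -0.155 = 1661.2 kg/s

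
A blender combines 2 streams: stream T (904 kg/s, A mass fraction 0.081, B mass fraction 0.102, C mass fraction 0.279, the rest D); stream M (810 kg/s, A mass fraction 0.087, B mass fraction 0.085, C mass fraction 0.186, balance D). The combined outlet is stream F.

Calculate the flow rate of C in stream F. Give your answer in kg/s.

402.9 kg/s

C out = C in = 904×0.279 + 810×0.186 = 402.88 kg/s.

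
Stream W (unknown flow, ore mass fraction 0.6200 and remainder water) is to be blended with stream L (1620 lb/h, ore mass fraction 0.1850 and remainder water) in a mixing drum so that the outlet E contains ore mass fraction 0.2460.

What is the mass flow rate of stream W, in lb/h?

264.2 lb/h

Let W be the unknown flow. Total out = 1620 + W.
ore balance: 299.7 + 0.620·W = 0.246·(1620 + W)
(0.620 − 0.246)·W = 0.246×1620 − 299.7 = 98.82
W = 98.82 / 0.374 = 264.22 lb/h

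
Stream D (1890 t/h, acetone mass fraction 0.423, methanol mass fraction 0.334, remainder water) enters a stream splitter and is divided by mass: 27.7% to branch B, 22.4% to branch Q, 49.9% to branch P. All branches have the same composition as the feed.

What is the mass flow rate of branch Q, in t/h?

423.4 t/h

Branch Q flow = 0.224×1890 = 423.36 t/h.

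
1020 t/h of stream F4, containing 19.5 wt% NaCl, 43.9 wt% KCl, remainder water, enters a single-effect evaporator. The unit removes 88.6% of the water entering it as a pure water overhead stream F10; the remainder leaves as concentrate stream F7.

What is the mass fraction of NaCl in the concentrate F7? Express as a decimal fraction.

NaCl is not removed: 1020×0.195 = 198.9 t/h of NaCl enters F7.
water entering = 1020×0.366 = 373.32 t/h; overhead removed = 0.886×373.32 = 330.76 t/h.
Concentrate = 1020 − 330.76 = 689.24 t/h.
Mass fraction = 198.9/689.24 = 0.2886.

0.2886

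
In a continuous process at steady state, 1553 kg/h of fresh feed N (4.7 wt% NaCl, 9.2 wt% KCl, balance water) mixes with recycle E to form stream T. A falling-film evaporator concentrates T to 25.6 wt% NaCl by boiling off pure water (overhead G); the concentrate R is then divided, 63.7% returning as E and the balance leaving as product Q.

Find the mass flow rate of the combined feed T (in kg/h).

Overall NaCl balance (none leaves overhead): NaCl in fresh feed = NaCl in product, i.e. 1553×0.047 = (1−0.637)·R·0.256.
R = 72.991/(0.256×0.363) = 785.46 kg/h.
Recycle E = 0.637×785.46 = 500.34 kg/h.
Combined feed T = 1553 + 500.34 = 2053.3 kg/h.

2053 kg/h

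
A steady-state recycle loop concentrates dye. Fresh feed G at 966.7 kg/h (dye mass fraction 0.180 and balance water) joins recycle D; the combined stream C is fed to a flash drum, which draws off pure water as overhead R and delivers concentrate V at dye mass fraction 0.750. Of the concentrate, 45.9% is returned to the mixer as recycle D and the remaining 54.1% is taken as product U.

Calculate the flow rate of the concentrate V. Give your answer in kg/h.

Overall dye balance (none leaves overhead): dye in fresh feed = dye in product, i.e. 966.7×0.180 = (1−0.459)·V·0.750.
V = 174.01/(0.750×0.541) = 428.85 kg/h.

428.9 kg/h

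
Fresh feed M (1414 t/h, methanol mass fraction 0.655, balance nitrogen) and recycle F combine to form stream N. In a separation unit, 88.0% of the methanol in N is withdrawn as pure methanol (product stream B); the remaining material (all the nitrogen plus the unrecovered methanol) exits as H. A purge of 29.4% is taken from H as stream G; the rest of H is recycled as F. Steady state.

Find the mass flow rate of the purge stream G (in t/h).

523.5 t/h

nitrogen enters only via M and leaves only via the purge: 1414×0.345 = 0.294×(nitrogen in H), and the separation unit passes all nitrogen, so nitrogen in N = nitrogen in H = 1659.3 t/h.
methanol in N: m_A = 1414×0.655 + (1−0.294)·(1−0.880)·m_A, so m_A = 926.17/0.9153 = 1011.9 t/h.
H = (1−0.880)×1011.9 + 1659.3 = 1780.7 t/h.
Purge G = 0.294×1780.7 = 523.53 t/h.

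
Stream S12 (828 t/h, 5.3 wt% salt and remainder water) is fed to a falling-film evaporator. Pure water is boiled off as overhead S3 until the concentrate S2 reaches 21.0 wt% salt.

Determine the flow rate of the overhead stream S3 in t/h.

619 t/h

salt is conserved: 828×0.053 = 43.884 t/h all reports to the concentrate.
Concentrate = 43.884/(target fraction) = 208.97 t/h.
Overhead = 828 − 208.97 = 619.03 t/h.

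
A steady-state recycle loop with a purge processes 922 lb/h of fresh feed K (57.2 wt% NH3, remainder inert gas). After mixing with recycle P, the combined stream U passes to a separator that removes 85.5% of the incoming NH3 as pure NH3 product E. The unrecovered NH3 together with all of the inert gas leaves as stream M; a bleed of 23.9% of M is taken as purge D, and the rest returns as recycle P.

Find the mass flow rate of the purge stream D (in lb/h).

415.2 lb/h

inert gas enters only via K and leaves only via the purge: 922×0.428 = 0.239×(inert gas in M), and the separator passes all inert gas, so inert gas in U = inert gas in M = 1651.1 lb/h.
NH3 in U: m_A = 922×0.572 + (1−0.239)·(1−0.855)·m_A, so m_A = 527.38/0.8897 = 592.8 lb/h.
M = (1−0.855)×592.8 + 1651.1 = 1737.1 lb/h.
Purge D = 0.239×1737.1 = 415.16 lb/h.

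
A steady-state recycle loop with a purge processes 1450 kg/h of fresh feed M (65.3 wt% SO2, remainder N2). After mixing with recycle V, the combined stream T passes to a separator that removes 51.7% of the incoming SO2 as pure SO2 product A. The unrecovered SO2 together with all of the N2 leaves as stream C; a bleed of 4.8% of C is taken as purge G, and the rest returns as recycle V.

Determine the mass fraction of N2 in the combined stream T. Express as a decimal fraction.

0.8567

N2 enters only via M and leaves only via the purge: 1450×0.347 = 0.048×(N2 in C), and the separator passes all N2, so N2 in T = N2 in C = 10482 kg/h.
SO2 in T: m_A = 1450×0.653 + (1−0.048)·(1−0.517)·m_A, so m_A = 946.85/0.5402 = 1752.8 kg/h.
T = 1752.8 + 10482 = 12235 kg/h.
N2 fraction in T = 10482/12235 = 0.8567.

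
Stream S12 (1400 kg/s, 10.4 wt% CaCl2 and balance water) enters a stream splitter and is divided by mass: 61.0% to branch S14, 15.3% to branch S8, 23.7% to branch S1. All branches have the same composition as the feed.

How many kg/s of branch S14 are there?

Branch S14 flow = 0.610×1400 = 854 kg/s.

854 kg/s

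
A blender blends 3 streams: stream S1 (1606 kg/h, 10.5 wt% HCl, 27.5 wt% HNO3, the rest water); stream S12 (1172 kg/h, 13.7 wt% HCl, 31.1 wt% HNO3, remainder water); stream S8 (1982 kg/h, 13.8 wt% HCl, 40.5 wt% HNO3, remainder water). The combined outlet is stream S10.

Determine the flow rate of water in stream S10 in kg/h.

water out = water in = 1606×0.620 + 1172×0.552 + 1982×0.457 = 2548.4 kg/h.

2548 kg/h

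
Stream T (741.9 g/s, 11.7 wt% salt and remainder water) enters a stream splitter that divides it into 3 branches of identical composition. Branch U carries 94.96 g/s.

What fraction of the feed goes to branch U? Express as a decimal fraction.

0.128

Fraction to U = 94.96/741.9 = 0.1280.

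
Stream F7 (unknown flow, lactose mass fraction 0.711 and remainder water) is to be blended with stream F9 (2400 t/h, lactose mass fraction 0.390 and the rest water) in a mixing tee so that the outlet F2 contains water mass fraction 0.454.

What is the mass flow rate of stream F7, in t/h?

2269 t/h

Let F7 be the unknown flow. Total out = 2400 + F7.
water balance: 1464 + 0.289·F7 = 0.454·(2400 + F7)
(0.289 − 0.454)·F7 = 0.454×2400 − 1464 = -374.4
F7 = -374.4 / -0.165 = 2269.1 t/h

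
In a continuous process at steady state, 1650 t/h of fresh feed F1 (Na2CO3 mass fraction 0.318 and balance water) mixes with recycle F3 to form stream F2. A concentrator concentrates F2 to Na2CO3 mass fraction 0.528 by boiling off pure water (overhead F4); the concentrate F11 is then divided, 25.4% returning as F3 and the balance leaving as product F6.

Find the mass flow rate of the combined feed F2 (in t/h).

Overall Na2CO3 balance (none leaves overhead): Na2CO3 in fresh feed = Na2CO3 in product, i.e. 1650×0.318 = (1−0.254)·F11·0.528.
F11 = 524.7/(0.528×0.746) = 1332.1 t/h.
Recycle F3 = 0.254×1332.1 = 338.35 t/h.
Combined feed F2 = 1650 + 338.35 = 1988.4 t/h.

1988 t/h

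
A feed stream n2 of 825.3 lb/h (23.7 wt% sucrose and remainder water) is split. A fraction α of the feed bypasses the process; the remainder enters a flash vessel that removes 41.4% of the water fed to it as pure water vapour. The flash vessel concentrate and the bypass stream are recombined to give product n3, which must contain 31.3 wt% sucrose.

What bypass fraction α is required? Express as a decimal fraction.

All 825.3×0.237 = 195.6 lb/h of sucrose reaches n3, so n3 = 195.6/0.313 = 624.91 lb/h and vapour = 200.39 lb/h.
The evaporator receives (1−α)·825.3 of feed at 0.763 water and removes 0.414 of that water:
0.414×0.763×(1−α)×825.3 = 200.39
(1−α) = 200.39/260.7 = 0.7687;  α = 0.2313.

0.231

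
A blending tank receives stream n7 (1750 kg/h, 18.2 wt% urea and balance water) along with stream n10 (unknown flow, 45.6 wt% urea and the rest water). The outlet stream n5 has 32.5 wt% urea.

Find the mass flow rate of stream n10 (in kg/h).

Let n10 be the unknown flow. Total out = 1750 + n10.
urea balance: 318.5 + 0.456·n10 = 0.325·(1750 + n10)
(0.456 − 0.325)·n10 = 0.325×1750 − 318.5 = 250.25
n10 = 250.25 / 0.131 = 1910.3 kg/h

1910 kg/h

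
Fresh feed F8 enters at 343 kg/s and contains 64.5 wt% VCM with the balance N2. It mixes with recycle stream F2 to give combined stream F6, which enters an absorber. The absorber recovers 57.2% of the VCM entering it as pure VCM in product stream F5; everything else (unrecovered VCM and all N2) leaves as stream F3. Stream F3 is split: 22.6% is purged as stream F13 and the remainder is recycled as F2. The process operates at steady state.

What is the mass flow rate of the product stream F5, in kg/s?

189.2 kg/s

VCM in F6: m_A = 343×0.645 + (1−0.226)·(1−0.572)·m_A, so m_A = 221.24/0.6687 = 330.83 kg/s.
Product F5 = 0.572×330.83 = 189.23 kg/s.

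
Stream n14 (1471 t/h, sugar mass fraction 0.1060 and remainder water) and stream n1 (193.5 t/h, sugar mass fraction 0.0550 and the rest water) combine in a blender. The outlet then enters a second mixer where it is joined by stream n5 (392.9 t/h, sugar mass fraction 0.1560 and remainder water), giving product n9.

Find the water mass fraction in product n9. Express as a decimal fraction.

Overall, product flow = 2057.4 t/h.
water in = 1471×0.894 + 193.5×0.945 + 392.9×0.844 = 1829.5 t/h.
water fraction in n9 = 0.8892.

0.8892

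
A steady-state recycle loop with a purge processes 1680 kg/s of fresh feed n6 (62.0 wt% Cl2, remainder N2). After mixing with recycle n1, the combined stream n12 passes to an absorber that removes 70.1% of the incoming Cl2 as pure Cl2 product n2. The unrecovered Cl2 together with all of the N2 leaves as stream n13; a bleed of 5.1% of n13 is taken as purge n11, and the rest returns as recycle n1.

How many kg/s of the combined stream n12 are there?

13970 kg/s

N2 enters only via n6 and leaves only via the purge: 1680×0.380 = 0.051×(N2 in n13), and the absorber passes all N2, so N2 in n12 = N2 in n13 = 12518 kg/s.
Cl2 in n12: m_A = 1680×0.620 + (1−0.051)·(1−0.701)·m_A, so m_A = 1041.6/0.7162 = 1454.2 kg/s.
n12 = 1454.2 + 12518 = 13972 kg/s.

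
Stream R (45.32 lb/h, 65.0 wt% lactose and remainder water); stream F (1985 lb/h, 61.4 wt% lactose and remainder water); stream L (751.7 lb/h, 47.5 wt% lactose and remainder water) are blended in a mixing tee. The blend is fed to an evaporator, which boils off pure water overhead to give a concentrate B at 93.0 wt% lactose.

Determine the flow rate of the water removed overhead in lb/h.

lactose entering = 45.32×0.650 + 1985×0.614 + 751.7×0.475 = 1605.3 lb/h.
All lactose reports to B, so B = 1605.3/0.930 = 1726.1 lb/h.
Total feed = 2782 lb/h; overhead = 2782 − 1726.1 = 1055.9 lb/h.

1056 lb/h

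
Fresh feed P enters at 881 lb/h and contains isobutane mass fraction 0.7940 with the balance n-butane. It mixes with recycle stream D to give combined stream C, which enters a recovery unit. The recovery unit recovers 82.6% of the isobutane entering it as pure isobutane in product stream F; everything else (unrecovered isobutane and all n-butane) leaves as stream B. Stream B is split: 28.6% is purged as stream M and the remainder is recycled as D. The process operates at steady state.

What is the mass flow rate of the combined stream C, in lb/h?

n-butane enters only via P and leaves only via the purge: 881×0.206 = 0.286×(n-butane in B), and the recovery unit passes all n-butane, so n-butane in C = n-butane in B = 634.57 lb/h.
isobutane in C: m_A = 881×0.794 + (1−0.286)·(1−0.826)·m_A, so m_A = 699.51/0.8758 = 798.75 lb/h.
C = 798.75 + 634.57 = 1433.3 lb/h.

1433 lb/h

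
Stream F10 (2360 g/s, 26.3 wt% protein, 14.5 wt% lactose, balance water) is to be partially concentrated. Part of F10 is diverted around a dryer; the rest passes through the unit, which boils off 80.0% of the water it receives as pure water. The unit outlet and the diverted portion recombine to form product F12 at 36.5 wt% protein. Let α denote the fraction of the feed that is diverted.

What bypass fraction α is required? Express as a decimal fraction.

All 2360×0.263 = 620.68 g/s of protein reaches F12, so F12 = 620.68/0.365 = 1700.5 g/s and vapour = 659.51 g/s.
The evaporator receives (1−α)·2360 of feed at 0.592 water and removes 0.800 of that water:
0.800×0.592×(1−α)×2360 = 659.51
(1−α) = 659.51/1117.7 = 0.5901;  α = 0.4099.

0.410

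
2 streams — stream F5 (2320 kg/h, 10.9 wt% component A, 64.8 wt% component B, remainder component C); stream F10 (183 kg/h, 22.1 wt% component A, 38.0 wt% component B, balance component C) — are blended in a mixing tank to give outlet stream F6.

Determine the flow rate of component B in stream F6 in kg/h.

component B out = component B in = 2320×0.648 + 183×0.380 = 1572.9 kg/h.

1573 kg/h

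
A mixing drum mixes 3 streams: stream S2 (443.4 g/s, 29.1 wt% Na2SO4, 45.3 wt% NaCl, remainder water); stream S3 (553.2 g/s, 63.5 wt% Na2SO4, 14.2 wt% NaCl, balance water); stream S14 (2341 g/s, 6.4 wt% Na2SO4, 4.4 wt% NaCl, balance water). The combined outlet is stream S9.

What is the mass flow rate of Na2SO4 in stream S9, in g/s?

630.1 g/s

Na2SO4 out = Na2SO4 in = 443.4×0.291 + 553.2×0.635 + 2341×0.064 = 630.14 g/s.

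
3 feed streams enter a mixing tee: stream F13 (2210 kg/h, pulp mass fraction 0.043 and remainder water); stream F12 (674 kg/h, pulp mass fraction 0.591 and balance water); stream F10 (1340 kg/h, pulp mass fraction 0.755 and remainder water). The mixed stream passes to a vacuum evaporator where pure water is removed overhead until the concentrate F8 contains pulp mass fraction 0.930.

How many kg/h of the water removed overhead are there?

2606 kg/h

pulp entering = 2210×0.043 + 674×0.591 + 1340×0.755 = 1505.1 kg/h.
All pulp reports to F8, so F8 = 1505.1/0.930 = 1618.3 kg/h.
Total feed = 4224 kg/h; overhead = 4224 − 1618.3 = 2605.7 kg/h.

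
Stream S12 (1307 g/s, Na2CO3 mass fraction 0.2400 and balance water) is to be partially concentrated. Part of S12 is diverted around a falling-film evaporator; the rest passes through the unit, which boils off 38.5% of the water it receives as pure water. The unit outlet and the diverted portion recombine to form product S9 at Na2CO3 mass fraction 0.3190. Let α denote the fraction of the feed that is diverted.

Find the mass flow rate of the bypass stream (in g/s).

200.8 g/s

All 1307×0.240 = 313.68 g/s of Na2CO3 reaches S9, so S9 = 313.68/0.319 = 983.32 g/s and vapour = 323.68 g/s.
The evaporator receives (1−α)·1307 of feed at 0.760 water and removes 0.385 of that water:
0.385×0.760×(1−α)×1307 = 323.68
(1−α) = 323.68/382.43 = 0.8464;  α = 0.1536.
Bypass flow = 0.1536×1307 = 200.79 g/s.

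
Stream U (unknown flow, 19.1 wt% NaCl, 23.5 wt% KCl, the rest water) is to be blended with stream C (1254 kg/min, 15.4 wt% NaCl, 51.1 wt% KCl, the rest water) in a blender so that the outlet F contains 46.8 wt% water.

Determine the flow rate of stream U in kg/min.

Let U be the unknown flow. Total out = 1254 + U.
water balance: 420.09 + 0.574·U = 0.468·(1254 + U)
(0.574 − 0.468)·U = 0.468×1254 − 420.09 = 166.78
U = 166.78 / 0.106 = 1573.4 kg/min

1573 kg/min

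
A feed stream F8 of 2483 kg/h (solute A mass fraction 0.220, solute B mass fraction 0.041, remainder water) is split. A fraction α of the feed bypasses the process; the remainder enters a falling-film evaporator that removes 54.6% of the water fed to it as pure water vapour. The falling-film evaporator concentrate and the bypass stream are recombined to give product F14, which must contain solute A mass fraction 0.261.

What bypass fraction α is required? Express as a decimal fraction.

All 2483×0.220 = 546.26 kg/h of solute A reaches F14, so F14 = 546.26/0.261 = 2093 kg/h and vapour = 390.05 kg/h.
The evaporator receives (1−α)·2483 of feed at 0.739 water and removes 0.546 of that water:
0.546×0.739×(1−α)×2483 = 390.05
(1−α) = 390.05/1001.9 = 0.3893;  α = 0.6107.

0.611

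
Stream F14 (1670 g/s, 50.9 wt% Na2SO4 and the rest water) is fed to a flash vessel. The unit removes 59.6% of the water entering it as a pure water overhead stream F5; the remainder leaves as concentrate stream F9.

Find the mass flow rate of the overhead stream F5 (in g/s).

water entering = 1670×0.491 = 819.97 g/s; overhead removed = 0.596×819.97 = 488.7 g/s.

488.7 g/s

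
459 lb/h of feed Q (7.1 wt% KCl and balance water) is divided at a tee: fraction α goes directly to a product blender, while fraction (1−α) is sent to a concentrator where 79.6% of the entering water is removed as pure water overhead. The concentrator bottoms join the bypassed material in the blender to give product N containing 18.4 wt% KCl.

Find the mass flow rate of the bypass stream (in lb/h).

77.81 lb/h

All 459×0.071 = 32.589 lb/h of KCl reaches N, so N = 32.589/0.184 = 177.11 lb/h and vapour = 281.89 lb/h.
The evaporator receives (1−α)·459 of feed at 0.929 water and removes 0.796 of that water:
0.796×0.929×(1−α)×459 = 281.89
(1−α) = 281.89/339.42 = 0.8305;  α = 0.1695.
Bypass flow = 0.1695×459 = 77.807 lb/h.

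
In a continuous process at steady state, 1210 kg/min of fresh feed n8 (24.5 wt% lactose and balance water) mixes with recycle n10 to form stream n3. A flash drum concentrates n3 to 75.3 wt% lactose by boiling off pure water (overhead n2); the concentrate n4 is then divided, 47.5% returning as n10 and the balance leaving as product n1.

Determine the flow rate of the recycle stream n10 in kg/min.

356.2 kg/min

Overall lactose balance (none leaves overhead): lactose in fresh feed = lactose in product, i.e. 1210×0.245 = (1−0.475)·n4·0.753.
n4 = 296.45/(0.753×0.525) = 749.89 kg/min.
Recycle n10 = 0.475×749.89 = 356.2 kg/min.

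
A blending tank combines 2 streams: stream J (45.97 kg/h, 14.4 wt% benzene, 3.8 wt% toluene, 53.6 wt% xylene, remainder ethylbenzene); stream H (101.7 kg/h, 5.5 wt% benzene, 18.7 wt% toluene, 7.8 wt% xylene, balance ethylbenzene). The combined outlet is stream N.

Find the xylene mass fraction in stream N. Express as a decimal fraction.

Total flow out = 45.97 + 101.7 = 147.67 kg/h.
xylene in = 45.97×0.536 + 101.7×0.078 = 32.573 kg/h.
xylene mass fraction in N = 32.573/147.67 = 0.221.

0.221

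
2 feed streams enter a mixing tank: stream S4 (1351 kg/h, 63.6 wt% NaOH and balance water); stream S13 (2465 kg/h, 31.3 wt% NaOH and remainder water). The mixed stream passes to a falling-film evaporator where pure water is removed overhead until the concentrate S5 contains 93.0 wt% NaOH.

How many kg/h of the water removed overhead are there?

2062 kg/h

NaOH entering = 1351×0.636 + 2465×0.313 = 1630.8 kg/h.
All NaOH reports to S5, so S5 = 1630.8/0.930 = 1753.5 kg/h.
Total feed = 3816 kg/h; overhead = 3816 − 1753.5 = 2062.5 kg/h.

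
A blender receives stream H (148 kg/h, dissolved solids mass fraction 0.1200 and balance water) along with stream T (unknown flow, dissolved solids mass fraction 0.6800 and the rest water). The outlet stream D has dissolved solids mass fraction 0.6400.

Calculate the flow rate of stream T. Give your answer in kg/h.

Let T be the unknown flow. Total out = 148 + T.
dissolved solids balance: 17.76 + 0.680·T = 0.640·(148 + T)
(0.680 − 0.640)·T = 0.640×148 − 17.76 = 76.96
T = 76.96 / 0.040 = 1924 kg/h

1924 kg/h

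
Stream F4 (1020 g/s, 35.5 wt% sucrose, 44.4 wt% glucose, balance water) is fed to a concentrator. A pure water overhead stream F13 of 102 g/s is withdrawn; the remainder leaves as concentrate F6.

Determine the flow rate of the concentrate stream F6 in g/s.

Concentrate = 1020 − 102 = 918 g/s.

918 g/s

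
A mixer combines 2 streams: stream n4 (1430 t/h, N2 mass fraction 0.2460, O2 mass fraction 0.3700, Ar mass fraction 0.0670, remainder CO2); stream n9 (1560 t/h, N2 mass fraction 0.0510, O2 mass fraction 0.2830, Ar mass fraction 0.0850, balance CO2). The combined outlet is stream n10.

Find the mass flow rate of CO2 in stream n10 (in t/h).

CO2 out = CO2 in = 1430×0.317 + 1560×0.581 = 1359.7 t/h.

1360 t/h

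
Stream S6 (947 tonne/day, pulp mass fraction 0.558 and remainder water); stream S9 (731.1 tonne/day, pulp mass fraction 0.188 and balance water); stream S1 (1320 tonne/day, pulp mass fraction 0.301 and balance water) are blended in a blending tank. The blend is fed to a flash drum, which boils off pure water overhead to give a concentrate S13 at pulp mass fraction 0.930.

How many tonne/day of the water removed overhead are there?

pulp entering = 947×0.558 + 731.1×0.188 + 1320×0.301 = 1063.2 tonne/day.
All pulp reports to S13, so S13 = 1063.2/0.930 = 1143.2 tonne/day.
Total feed = 2998.1 tonne/day; overhead = 2998.1 − 1143.2 = 1854.9 tonne/day.

1855 tonne/day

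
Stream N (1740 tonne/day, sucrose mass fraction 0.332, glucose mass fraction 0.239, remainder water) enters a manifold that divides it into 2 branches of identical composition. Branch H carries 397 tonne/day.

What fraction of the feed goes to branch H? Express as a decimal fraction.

0.228

Fraction to H = 397/1740 = 0.2282.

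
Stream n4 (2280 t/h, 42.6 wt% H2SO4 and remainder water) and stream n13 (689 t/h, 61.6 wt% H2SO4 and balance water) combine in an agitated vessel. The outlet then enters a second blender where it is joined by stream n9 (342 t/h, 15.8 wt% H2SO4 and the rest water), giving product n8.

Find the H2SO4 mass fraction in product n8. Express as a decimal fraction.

Overall, product flow = 3311 t/h.
H2SO4 in = 2280×0.426 + 689×0.616 + 342×0.158 = 1449.7 t/h.
H2SO4 fraction in n8 = 0.438.

0.438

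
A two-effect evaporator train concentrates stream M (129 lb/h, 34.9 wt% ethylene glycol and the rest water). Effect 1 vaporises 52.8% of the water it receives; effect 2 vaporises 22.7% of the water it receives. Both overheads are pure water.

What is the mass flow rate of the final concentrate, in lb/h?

75.66 lb/h

water in feed = 129×0.651 = 83.979 lb/h.
After stage 1: water left = (1−0.528)×83.979 = 39.638; stream total = 84.659 lb/h.
After stage 2: water left = (1−0.227)×39.638 = 30.64; final concentrate = 75.661 lb/h.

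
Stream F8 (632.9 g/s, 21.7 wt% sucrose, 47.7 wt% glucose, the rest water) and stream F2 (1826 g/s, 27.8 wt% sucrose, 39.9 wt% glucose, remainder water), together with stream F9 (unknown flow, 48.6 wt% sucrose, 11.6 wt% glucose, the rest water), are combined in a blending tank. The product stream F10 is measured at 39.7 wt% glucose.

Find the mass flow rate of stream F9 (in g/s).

Let F9 be the unknown flow. Total out = 2458.9 + F9.
glucose balance: 1030.5 + 0.116·F9 = 0.397·(2458.9 + F9)
(0.116 − 0.397)·F9 = 0.397×2458.9 − 1030.5 = -54.284
F9 = -54.284 / -0.281 = 193.18 g/s

193.2 g/s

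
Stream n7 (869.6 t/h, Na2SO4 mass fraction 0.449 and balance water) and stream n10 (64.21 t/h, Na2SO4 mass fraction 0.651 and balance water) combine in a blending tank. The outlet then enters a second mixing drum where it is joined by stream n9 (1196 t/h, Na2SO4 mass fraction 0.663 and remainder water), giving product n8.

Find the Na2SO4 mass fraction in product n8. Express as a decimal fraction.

0.575

Overall, product flow = 2129.8 t/h.
Na2SO4 in = 869.6×0.449 + 64.21×0.651 + 1196×0.663 = 1225.2 t/h.
Na2SO4 fraction in n8 = 0.575.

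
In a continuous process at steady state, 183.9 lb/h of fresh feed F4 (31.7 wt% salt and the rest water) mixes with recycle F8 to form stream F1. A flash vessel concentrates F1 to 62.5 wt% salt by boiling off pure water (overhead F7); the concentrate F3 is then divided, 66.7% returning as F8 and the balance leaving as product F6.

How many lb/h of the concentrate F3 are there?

280.1 lb/h

Overall salt balance (none leaves overhead): salt in fresh feed = salt in product, i.e. 183.9×0.317 = (1−0.667)·F3·0.625.
F3 = 58.296/(0.625×0.333) = 280.1 lb/h.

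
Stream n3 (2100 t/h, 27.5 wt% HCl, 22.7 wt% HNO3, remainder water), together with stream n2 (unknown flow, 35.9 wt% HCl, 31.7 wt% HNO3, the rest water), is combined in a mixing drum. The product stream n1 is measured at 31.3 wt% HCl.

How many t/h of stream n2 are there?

1735 t/h

Let n2 be the unknown flow. Total out = 2100 + n2.
HCl balance: 577.5 + 0.359·n2 = 0.313·(2100 + n2)
(0.359 − 0.313)·n2 = 0.313×2100 − 577.5 = 79.8
n2 = 79.8 / 0.046 = 1734.8 t/h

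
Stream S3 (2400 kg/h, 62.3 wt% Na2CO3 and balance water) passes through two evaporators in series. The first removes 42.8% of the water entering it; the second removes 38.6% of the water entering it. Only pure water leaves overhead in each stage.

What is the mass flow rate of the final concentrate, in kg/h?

1813 kg/h

water in feed = 2400×0.377 = 904.8 kg/h.
After stage 1: water left = (1−0.428)×904.8 = 517.55; stream total = 2012.7 kg/h.
After stage 2: water left = (1−0.386)×517.55 = 317.77; final concentrate = 1813 kg/h.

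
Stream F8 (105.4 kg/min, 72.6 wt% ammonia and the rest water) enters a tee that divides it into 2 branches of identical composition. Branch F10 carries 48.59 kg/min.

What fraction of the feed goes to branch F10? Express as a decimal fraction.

0.461

Fraction to F10 = 48.59/105.4 = 0.4610.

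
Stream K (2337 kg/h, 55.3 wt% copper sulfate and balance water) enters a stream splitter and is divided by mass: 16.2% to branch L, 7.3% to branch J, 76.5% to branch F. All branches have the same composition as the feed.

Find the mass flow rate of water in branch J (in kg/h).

76.26 kg/h

Branch J total = 0.073×2337 = 170.6 kg/h.
water in J = 0.447×170.6 = 76.259 kg/h.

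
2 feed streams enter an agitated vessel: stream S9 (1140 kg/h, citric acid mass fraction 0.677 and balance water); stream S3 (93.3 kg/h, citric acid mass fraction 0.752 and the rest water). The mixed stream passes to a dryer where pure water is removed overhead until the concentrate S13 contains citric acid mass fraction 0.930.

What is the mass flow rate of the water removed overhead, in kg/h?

328 kg/h

citric acid entering = 1140×0.677 + 93.3×0.752 = 841.94 kg/h.
All citric acid reports to S13, so S13 = 841.94/0.930 = 905.31 kg/h.
Total feed = 1233.3 kg/h; overhead = 1233.3 − 905.31 = 327.99 kg/h.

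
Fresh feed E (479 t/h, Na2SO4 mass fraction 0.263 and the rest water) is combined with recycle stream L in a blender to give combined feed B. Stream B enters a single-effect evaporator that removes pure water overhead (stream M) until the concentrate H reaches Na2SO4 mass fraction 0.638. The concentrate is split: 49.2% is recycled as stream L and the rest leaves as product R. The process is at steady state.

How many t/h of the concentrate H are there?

388.7 t/h

Overall Na2SO4 balance (none leaves overhead): Na2SO4 in fresh feed = Na2SO4 in product, i.e. 479×0.263 = (1−0.492)·H·0.638.
H = 125.98/(0.638×0.508) = 388.69 t/h.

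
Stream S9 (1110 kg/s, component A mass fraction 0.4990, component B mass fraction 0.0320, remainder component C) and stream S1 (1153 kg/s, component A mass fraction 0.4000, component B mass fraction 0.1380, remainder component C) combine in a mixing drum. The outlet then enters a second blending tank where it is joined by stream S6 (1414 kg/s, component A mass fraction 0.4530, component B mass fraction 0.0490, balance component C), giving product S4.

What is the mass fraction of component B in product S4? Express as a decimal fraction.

0.0718

Overall, product flow = 3677 kg/s.
component B in = 1110×0.032 + 1153×0.138 + 1414×0.049 = 263.92 kg/s.
component B fraction in S4 = 0.0718.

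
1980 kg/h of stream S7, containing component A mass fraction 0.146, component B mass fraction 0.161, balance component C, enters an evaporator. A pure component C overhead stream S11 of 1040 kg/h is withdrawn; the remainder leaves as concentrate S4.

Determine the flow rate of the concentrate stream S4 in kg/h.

Concentrate = 1980 − 1040 = 940 kg/h.

940 kg/h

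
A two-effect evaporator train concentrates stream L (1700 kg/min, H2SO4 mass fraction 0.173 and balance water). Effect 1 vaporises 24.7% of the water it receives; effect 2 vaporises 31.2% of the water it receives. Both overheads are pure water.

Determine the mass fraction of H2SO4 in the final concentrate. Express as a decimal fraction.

0.288

water in feed = 1700×0.827 = 1405.9 kg/min.
After stage 1: water left = (1−0.247)×1405.9 = 1058.6; stream total = 1352.7 kg/min.
After stage 2: water left = (1−0.312)×1058.6 = 728.35; final concentrate = 1022.4 kg/min.
H2SO4 fraction = 294.1/1022.4 = 0.288.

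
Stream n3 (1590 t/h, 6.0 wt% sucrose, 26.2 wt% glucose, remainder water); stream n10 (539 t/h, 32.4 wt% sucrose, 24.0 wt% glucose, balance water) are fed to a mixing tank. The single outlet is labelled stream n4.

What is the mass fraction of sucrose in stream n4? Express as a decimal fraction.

0.1268

Total flow out = 1590 + 539 = 2129 t/h.
sucrose in = 1590×0.060 + 539×0.324 = 270.04 t/h.
sucrose mass fraction in n4 = 270.04/2129 = 0.1268.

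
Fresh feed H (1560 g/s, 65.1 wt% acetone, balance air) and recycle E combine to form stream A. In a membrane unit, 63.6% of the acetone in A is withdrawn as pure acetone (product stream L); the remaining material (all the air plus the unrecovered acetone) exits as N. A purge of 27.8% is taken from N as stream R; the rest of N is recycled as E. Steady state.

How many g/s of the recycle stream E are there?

1776 g/s

air enters only via H and leaves only via the purge: 1560×0.349 = 0.278×(air in N), and the membrane unit passes all air, so air in A = air in N = 1958.4 g/s.
acetone in A: m_A = 1560×0.651 + (1−0.278)·(1−0.636)·m_A, so m_A = 1015.6/0.7372 = 1377.6 g/s.
N = (1−0.636)×1377.6 + 1958.4 = 2459.9 g/s.
Recycle E = (1−0.278)×2459.9 = 1776 g/s.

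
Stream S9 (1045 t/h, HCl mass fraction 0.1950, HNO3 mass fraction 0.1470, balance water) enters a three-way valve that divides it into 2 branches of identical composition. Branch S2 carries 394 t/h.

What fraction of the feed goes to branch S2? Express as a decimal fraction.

0.377

Fraction to S2 = 394/1045 = 0.3770.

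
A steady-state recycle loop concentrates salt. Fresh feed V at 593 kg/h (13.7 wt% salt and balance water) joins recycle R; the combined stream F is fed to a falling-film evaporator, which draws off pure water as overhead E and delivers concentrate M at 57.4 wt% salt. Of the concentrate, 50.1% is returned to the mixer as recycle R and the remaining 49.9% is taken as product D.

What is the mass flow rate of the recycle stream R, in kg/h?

Overall salt balance (none leaves overhead): salt in fresh feed = salt in product, i.e. 593×0.137 = (1−0.501)·M·0.574.
M = 81.241/(0.574×0.499) = 283.64 kg/h.
Recycle R = 0.501×283.64 = 142.1 kg/h.

142.1 kg/h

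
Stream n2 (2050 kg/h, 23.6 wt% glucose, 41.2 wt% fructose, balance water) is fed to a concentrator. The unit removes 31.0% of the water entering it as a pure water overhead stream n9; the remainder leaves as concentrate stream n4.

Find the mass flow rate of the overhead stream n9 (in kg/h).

water entering = 2050×0.352 = 721.6 kg/h; overhead removed = 0.310×721.6 = 223.7 kg/h.

223.7 kg/h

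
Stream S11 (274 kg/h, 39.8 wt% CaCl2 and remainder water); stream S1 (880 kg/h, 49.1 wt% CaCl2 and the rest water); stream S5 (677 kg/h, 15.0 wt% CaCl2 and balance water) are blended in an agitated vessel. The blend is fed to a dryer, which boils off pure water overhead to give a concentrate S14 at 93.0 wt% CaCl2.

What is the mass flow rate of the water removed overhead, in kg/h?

1140 kg/h

CaCl2 entering = 274×0.398 + 880×0.491 + 677×0.150 = 642.68 kg/h.
All CaCl2 reports to S14, so S14 = 642.68/0.930 = 691.06 kg/h.
Total feed = 1831 kg/h; overhead = 1831 − 691.06 = 1139.9 kg/h.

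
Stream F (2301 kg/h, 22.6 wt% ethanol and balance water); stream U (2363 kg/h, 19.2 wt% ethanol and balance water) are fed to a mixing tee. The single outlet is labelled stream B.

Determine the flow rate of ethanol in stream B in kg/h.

ethanol out = ethanol in = 2301×0.226 + 2363×0.192 = 973.72 kg/h.

973.7 kg/h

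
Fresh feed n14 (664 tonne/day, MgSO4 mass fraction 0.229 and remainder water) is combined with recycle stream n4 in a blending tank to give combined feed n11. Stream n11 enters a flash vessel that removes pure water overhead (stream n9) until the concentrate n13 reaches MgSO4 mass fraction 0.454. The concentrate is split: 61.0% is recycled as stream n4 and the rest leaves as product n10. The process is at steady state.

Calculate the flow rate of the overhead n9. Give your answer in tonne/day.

Overall MgSO4 balance (none leaves overhead): MgSO4 in fresh feed = MgSO4 in product, i.e. 664×0.229 = (1−0.610)·n13·0.454.
n13 = 152.06/(0.454×0.390) = 858.78 tonne/day.
Recycle n4 = 0.610×858.78 = 523.86 tonne/day.
Combined feed n11 = 664 + 523.86 = 1187.9 tonne/day.
Overhead n9 = n11 − n13 = 1187.9 − 858.78 = 329.07 tonne/day.

329.1 tonne/day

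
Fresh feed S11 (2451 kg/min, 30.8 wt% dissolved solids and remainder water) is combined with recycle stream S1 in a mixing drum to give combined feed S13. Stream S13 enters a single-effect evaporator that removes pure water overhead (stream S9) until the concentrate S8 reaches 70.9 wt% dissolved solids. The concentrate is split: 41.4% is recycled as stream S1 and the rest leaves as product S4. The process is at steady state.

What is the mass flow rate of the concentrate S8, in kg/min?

1817 kg/min

Overall dissolved solids balance (none leaves overhead): dissolved solids in fresh feed = dissolved solids in product, i.e. 2451×0.308 = (1−0.414)·S8·0.709.
S8 = 754.91/(0.709×0.586) = 1817 kg/min.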